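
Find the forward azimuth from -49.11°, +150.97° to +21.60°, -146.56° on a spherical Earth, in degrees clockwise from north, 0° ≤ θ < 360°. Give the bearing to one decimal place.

55.5°

Δλ = -146.56 − 150.97 = -297.53°; wrapped into (−180°, 180°]: 62.47°.
θ = atan2( sin Δλ · cos φ₂ , cos φ₁ · sin φ₂ − sin φ₁ · cos φ₂ · cos Δλ )
  = atan2(0.82450, 0.56586) = 55.538° → normalised to [0°, 360°): 55.538°.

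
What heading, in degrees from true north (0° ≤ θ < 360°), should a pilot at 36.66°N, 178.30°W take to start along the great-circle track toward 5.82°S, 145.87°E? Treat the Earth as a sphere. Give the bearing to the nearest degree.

226°

Δλ = 145.87 − -178.30 = 324.17°; wrapped into (−180°, 180°]: -35.83°.
θ = atan2( sin Δλ · cos φ₂ , cos φ₁ · sin φ₂ − sin φ₁ · cos φ₂ · cos Δλ )
  = atan2(-0.58236, -0.56293) = -134.028° → normalised to [0°, 360°): 225.972°.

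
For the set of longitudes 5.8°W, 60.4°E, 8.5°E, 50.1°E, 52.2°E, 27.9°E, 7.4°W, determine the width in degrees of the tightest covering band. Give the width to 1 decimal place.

67.8°

Sort the longitudes: -7.4°, -5.8°, +8.5°, +27.9°, +50.1°, +52.2°, +60.4°.
Eastward gaps between consecutive values (wrapping around): 1.6°, 14.3°, 19.4°, 22.2°, 2.1°, 8.2°, 292.2°.
Largest gap = 292.2° ⇒ minimal covering band is its complement: 360° − 292.2° = 67.8°.
Band runs from -7.4° eastward to +60.4°.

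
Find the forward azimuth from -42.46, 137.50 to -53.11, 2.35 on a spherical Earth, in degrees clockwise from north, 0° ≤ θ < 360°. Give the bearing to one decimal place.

205.8°

Δλ = 2.35 − 137.50 = -135.15°.
θ = atan2( sin Δλ · cos φ₂ , cos φ₁ · sin φ₂ − sin φ₁ · cos φ₂ · cos Δλ )
  = atan2(-0.42335, -0.87734) = -154.241° → normalised to [0°, 360°): 205.759°.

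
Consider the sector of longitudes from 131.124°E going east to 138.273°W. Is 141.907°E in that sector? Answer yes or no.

Band width going east from +131.124° to -138.273°: ((-138.273 − 131.124) mod 360) = 90.603°.
Offset of +141.907° east of the west edge: ((141.907 − 131.124) mod 360) = 10.783°.
10.783° ≤ 90.603° ⇒ inside.

Yes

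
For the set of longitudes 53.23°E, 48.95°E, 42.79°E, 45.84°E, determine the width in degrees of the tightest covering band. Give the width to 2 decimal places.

10.44°

Sort the longitudes: +42.79°, +45.84°, +48.95°, +53.23°.
Eastward gaps between consecutive values (wrapping around): 3.05°, 3.11°, 4.28°, 349.56°.
Largest gap = 349.56° ⇒ minimal covering band is its complement: 360° − 349.56° = 10.44°.
Band runs from +42.79° eastward to +53.23°.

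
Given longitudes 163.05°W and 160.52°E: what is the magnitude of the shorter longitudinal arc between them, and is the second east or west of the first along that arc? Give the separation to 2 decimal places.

Raw difference: 160.52 − -163.05 = 323.57°.
Normalise into (−180°, 180°]: 323.57° − 360° = -36.43°.
Negative ⇒ the second point lies to the west; separation 36.43°.

36.43° west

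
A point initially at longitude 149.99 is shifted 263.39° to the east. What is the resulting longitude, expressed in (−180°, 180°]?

+53.38°

Start at +149.99°; shift +263.39° → +413.38°.
+413.38° lies outside (−180°, 180°]; subtract 360° → +53.38°.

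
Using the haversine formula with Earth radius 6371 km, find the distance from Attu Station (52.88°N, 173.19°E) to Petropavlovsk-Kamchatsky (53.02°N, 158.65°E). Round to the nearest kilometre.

Δλ = 158.65 − 173.19 = -14.54°.
Δφ = 53.02 − 52.88 = 0.14°.
a = sin²(Δφ/2) + cos φ₁ · cos φ₂ · sin²(Δλ/2) = 0.005815.
c = 2·atan2(√a, √(1−a)) = 0.15266 rad → d = 6371·c ≈ 972.58 km.

973 km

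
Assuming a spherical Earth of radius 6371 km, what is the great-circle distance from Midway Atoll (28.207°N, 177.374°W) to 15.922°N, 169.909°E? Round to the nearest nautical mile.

Δλ = 169.909 − -177.374 = 347.283°; wrapped into (−180°, 180°]: -12.717°.
Δφ = 15.922 − 28.207 = -12.285°.
a = sin²(Δφ/2) + cos φ₁ · cos φ₂ · sin²(Δλ/2) = 0.021843.
c = 2·atan2(√a, √(1−a)) = 0.29668 rad → d = 6371·c ≈ 1890.13 km ≈ 1020.59 nmi.

1021 nmi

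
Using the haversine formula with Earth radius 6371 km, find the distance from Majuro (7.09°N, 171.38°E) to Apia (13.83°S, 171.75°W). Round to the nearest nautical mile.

1609 nmi

Δλ = -171.75 − 171.38 = -343.13°; wrapped into (−180°, 180°]: 16.87°.
Δφ = -13.83 − 7.09 = -20.92°.
a = sin²(Δφ/2) + cos φ₁ · cos φ₂ · sin²(Δλ/2) = 0.053694.
c = 2·atan2(√a, √(1−a)) = 0.46769 rad → d = 6371·c ≈ 2979.64 km ≈ 1608.88 nmi.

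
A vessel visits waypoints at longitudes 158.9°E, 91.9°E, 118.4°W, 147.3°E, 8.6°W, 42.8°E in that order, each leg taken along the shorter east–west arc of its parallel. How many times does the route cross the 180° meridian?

2

Leg 1: +158.9° → +91.9°, shortest Δλ = -67.0° (west) — does not cross 180°.
Leg 2: +91.9° → -118.4°, shortest Δλ = 149.7° (east) — crosses 180°.
Leg 3: -118.4° → +147.3°, shortest Δλ = -94.3° (west) — crosses 180°.
Leg 4: +147.3° → -8.6°, shortest Δλ = -155.9° (west) — does not cross 180°.
Leg 5: -8.6° → +42.8°, shortest Δλ = 51.4° (east) — does not cross 180°.
Total crossings: 2.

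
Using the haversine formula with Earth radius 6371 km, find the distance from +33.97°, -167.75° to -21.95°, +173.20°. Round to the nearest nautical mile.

Δλ = 173.20 − -167.75 = 340.95°; wrapped into (−180°, 180°]: -19.05°.
Δφ = -21.95 − 33.97 = -55.92°.
a = sin²(Δφ/2) + cos φ₁ · cos φ₂ · sin²(Δλ/2) = 0.240888.
c = 2·atan2(√a, √(1−a)) = 1.02602 rad → d = 6371·c ≈ 6536.80 km ≈ 3529.59 nmi.

3530 nmi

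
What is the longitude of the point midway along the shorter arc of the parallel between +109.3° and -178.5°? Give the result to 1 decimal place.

Signed shortest Δλ from +109.3° to -178.5° is +72.2°.
Midpoint longitude = +109.3° + (+72.2°)/2 = +109.3° + 36.1° = +145.4°.
(The naïve average (+109.3 + -178.5)/2 = -34.6° is on the wrong side of the globe.)

+145.4°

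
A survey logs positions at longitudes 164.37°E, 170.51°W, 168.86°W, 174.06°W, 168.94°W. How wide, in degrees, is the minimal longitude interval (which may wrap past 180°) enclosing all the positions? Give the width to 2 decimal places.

Sort the longitudes: -174.06°, -170.51°, -168.94°, -168.86°, +164.37°.
Eastward gaps between consecutive values (wrapping around): 3.55°, 1.57°, 0.08°, 333.23°, 21.57°.
Largest gap = 333.23° ⇒ minimal covering band is its complement: 360° − 333.23° = 26.77°.
Band runs from +164.37° eastward to -168.86°, crossing the antimeridian.

26.77°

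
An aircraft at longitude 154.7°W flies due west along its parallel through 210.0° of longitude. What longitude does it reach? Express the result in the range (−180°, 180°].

Start at -154.7°; shift −210.0° → -364.7°.
-364.7° lies outside (−180°, 180°]; add 360° → -4.7°.

4.7°W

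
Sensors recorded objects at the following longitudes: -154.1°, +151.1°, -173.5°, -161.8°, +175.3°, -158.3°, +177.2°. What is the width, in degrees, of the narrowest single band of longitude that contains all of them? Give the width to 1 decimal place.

54.8°

Sort the longitudes: -173.5°, -161.8°, -158.3°, -154.1°, +151.1°, +175.3°, +177.2°.
Eastward gaps between consecutive values (wrapping around): 11.7°, 3.5°, 4.2°, 305.2°, 24.2°, 1.9°, 9.3°.
Largest gap = 305.2° ⇒ minimal covering band is its complement: 360° − 305.2° = 54.8°.
Band runs from +151.1° eastward to -154.1°, crossing the antimeridian.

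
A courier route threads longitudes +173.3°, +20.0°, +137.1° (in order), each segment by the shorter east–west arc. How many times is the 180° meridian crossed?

Leg 1: +173.3° → +20.0°, shortest Δλ = -153.3° (west) — does not cross 180°.
Leg 2: +20.0° → +137.1°, shortest Δλ = 117.1° (east) — does not cross 180°.
Total crossings: 0.

0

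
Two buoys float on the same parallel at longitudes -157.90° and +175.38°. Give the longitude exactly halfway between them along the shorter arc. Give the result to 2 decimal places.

Signed shortest Δλ from -157.90° to +175.38° is -26.72°.
Midpoint longitude = -157.90° + (-26.72°)/2 = -157.90° − 13.36° = -171.26°.
(The naïve average (-157.90 + +175.38)/2 = 8.74° is on the wrong side of the globe.)

-171.26°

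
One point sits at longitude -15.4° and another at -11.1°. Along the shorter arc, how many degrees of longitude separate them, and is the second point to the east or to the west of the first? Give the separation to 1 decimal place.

Raw difference: -11.1 − -15.4 = 4.3°.
Normalise into (−180°, 180°]: 4.3° stays 4.3°.
Positive ⇒ the second point lies to the east; separation 4.3°.

4.3° east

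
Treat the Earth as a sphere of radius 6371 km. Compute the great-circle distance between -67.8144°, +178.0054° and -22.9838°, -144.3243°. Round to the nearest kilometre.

5610 km

Δλ = -144.3243 − 178.0054 = -322.3297°; wrapped into (−180°, 180°]: 37.6703°.
Δφ = -22.9838 − -67.8144 = 44.8306°.
a = sin²(Δφ/2) + cos φ₁ · cos φ₂ · sin²(Δλ/2) = 0.181636.
c = 2·atan2(√a, √(1−a)) = 0.88055 rad → d = 6371·c ≈ 5609.98 km.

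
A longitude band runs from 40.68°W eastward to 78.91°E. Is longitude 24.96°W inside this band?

Band width going east from -40.68° to +78.91°: ((78.91 − -40.68) mod 360) = 119.59°.
Offset of -24.96° east of the west edge: ((-24.96 − -40.68) mod 360) = 15.72°.
15.72° ≤ 119.59° ⇒ inside.

Yes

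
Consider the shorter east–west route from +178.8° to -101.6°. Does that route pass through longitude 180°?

Naïve |-101.6 − 178.8| = 280.4° > 180°, so the shorter arc goes the other way round — across 180°.
Signed shortest Δλ = ((-101.6 − 178.8 + 180) mod 360) − 180 = 79.6°.
Going east by 79.6° from +178.8° passes through 180° before reaching -101.6°.

Yes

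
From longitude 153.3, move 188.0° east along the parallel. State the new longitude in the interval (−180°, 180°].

Start at +153.3°; shift +188.0° → +341.3°.
+341.3° lies outside (−180°, 180°]; subtract 360° → -18.7°.

-18.7°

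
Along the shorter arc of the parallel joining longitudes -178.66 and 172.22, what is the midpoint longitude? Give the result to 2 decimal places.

Signed shortest Δλ from -178.66° to +172.22° is -9.12°.
Midpoint longitude = -178.66° + (-9.12°)/2 = -178.66° − 4.56° = -183.22°.
Normalise into (−180°, 180°]: +176.78°.
(The naïve average (-178.66 + +172.22)/2 = -3.22° is on the wrong side of the globe.)

+176.78°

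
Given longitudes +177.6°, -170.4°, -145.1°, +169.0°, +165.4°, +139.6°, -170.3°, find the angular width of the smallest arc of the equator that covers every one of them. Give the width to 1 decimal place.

Sort the longitudes: -170.4°, -170.3°, -145.1°, +139.6°, +165.4°, +169.0°, +177.6°.
Eastward gaps between consecutive values (wrapping around): 0.1°, 25.2°, 284.7°, 25.8°, 3.6°, 8.6°, 12.0°.
Largest gap = 284.7° ⇒ minimal covering band is its complement: 360° − 284.7° = 75.3°.
Band runs from +139.6° eastward to -145.1°, crossing the antimeridian.

75.3°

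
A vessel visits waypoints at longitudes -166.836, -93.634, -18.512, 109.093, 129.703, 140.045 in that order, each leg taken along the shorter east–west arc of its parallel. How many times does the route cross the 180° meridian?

Leg 1: -166.836° → -93.634°, shortest Δλ = 73.202° (east) — does not cross 180°.
Leg 2: -93.634° → -18.512°, shortest Δλ = 75.122° (east) — does not cross 180°.
Leg 3: -18.512° → +109.093°, shortest Δλ = 127.605° (east) — does not cross 180°.
Leg 4: +109.093° → +129.703°, shortest Δλ = 20.61° (east) — does not cross 180°.
Leg 5: +129.703° → +140.045°, shortest Δλ = 10.342° (east) — does not cross 180°.
Total crossings: 0.

0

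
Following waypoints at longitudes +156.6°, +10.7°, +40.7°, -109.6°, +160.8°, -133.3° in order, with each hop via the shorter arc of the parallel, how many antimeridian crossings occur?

Leg 1: +156.6° → +10.7°, shortest Δλ = -145.9° (west) — does not cross 180°.
Leg 2: +10.7° → +40.7°, shortest Δλ = 30.0° (east) — does not cross 180°.
Leg 3: +40.7° → -109.6°, shortest Δλ = -150.3° (west) — does not cross 180°.
Leg 4: -109.6° → +160.8°, shortest Δλ = -89.6° (west) — crosses 180°.
Leg 5: +160.8° → -133.3°, shortest Δλ = 65.9° (east) — crosses 180°.
Total crossings: 2.

2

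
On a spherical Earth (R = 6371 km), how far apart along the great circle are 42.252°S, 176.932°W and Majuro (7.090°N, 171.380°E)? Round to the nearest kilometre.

5613 km

Δλ = 171.380 − -176.932 = 348.312°; wrapped into (−180°, 180°]: -11.688°.
Δφ = 7.090 − -42.252 = 49.342°.
a = sin²(Δφ/2) + cos φ₁ · cos φ₂ · sin²(Δλ/2) = 0.181844.
c = 2·atan2(√a, √(1−a)) = 0.88109 rad → d = 6371·c ≈ 5613.41 km.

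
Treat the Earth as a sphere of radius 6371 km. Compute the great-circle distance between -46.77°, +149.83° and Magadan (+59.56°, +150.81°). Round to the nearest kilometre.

Δλ = 150.81 − 149.83 = 0.98°.
Δφ = 59.56 − -46.77 = 106.33°.
a = sin²(Δφ/2) + cos φ₁ · cos φ₂ · sin²(Δλ/2) = 0.640610.
c = 2·atan2(√a, √(1−a)) = 1.85586 rad → d = 6371·c ≈ 11823.69 km.

11824 km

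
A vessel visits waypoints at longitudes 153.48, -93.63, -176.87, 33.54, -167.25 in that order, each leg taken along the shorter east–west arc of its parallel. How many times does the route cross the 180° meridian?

Leg 1: +153.48° → -93.63°, shortest Δλ = 112.89° (east) — crosses 180°.
Leg 2: -93.63° → -176.87°, shortest Δλ = -83.24° (west) — does not cross 180°.
Leg 3: -176.87° → +33.54°, shortest Δλ = -149.59° (west) — crosses 180°.
Leg 4: +33.54° → -167.25°, shortest Δλ = 159.21° (east) — crosses 180°.
Total crossings: 3.

3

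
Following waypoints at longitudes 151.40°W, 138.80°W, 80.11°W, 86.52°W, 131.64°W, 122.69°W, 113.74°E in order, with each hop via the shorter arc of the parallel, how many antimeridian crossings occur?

Leg 1: -151.40° → -138.80°, shortest Δλ = 12.6° (east) — does not cross 180°.
Leg 2: -138.80° → -80.11°, shortest Δλ = 58.69° (east) — does not cross 180°.
Leg 3: -80.11° → -86.52°, shortest Δλ = -6.41° (west) — does not cross 180°.
Leg 4: -86.52° → -131.64°, shortest Δλ = -45.12° (west) — does not cross 180°.
Leg 5: -131.64° → -122.69°, shortest Δλ = 8.95° (east) — does not cross 180°.
Leg 6: -122.69° → +113.74°, shortest Δλ = -123.57° (west) — crosses 180°.
Total crossings: 1.

1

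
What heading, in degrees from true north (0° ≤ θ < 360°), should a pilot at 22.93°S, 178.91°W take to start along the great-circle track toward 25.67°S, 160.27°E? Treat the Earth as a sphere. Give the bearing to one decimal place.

Δλ = 160.27 − -178.91 = 339.18°; wrapped into (−180°, 180°]: -20.82°.
θ = atan2( sin Δλ · cos φ₂ , cos φ₁ · sin φ₂ − sin φ₁ · cos φ₂ · cos Δλ )
  = atan2(-0.32035, -0.07073) = -102.451° → normalised to [0°, 360°): 257.549°.

257.5°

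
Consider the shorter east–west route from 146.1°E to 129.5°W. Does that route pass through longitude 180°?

Yes

Naïve |-129.5 − 146.1| = 275.6° > 180°, so the shorter arc goes the other way round — across 180°.
Signed shortest Δλ = ((-129.5 − 146.1 + 180) mod 360) − 180 = 84.4°.
Going east by 84.4° from +146.1° passes through 180° before reaching -129.5°.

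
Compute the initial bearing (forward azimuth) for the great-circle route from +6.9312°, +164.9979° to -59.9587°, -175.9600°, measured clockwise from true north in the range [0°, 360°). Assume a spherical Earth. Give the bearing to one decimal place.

169.9°

Δλ = -175.9600 − 164.9979 = -340.9579°; wrapped into (−180°, 180°]: 19.0421°.
θ = atan2( sin Δλ · cos φ₂ , cos φ₁ · sin φ₂ − sin φ₁ · cos φ₂ · cos Δλ )
  = atan2(0.16334, -0.91645) = 169.894° → normalised to [0°, 360°): 169.894°.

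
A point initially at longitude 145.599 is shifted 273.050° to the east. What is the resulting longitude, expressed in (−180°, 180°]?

+58.649°

Start at +145.599°; shift +273.050° → +418.649°.
+418.649° lies outside (−180°, 180°]; subtract 360° → +58.649°.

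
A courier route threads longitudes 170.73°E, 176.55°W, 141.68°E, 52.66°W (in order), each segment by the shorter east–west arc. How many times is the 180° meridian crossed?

3

Leg 1: +170.73° → -176.55°, shortest Δλ = 12.72° (east) — crosses 180°.
Leg 2: -176.55° → +141.68°, shortest Δλ = -41.77° (west) — crosses 180°.
Leg 3: +141.68° → -52.66°, shortest Δλ = 165.66° (east) — crosses 180°.
Total crossings: 3.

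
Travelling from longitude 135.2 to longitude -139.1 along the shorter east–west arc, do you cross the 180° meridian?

Naïve |-139.1 − 135.2| = 274.3° > 180°, so the shorter arc goes the other way round — across 180°.
Signed shortest Δλ = ((-139.1 − 135.2 + 180) mod 360) − 180 = 85.7°.
Going east by 85.7° from +135.2° passes through 180° before reaching -139.1°.

Yes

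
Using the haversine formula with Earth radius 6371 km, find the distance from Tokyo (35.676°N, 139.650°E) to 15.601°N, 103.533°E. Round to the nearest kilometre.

4216 km

Δλ = 103.533 − 139.650 = -36.117°.
Δφ = 15.601 − 35.676 = -20.075°.
a = sin²(Δφ/2) + cos φ₁ · cos φ₂ · sin²(Δλ/2) = 0.105561.
c = 2·atan2(√a, √(1−a)) = 0.66181 rad → d = 6371·c ≈ 4216.42 km.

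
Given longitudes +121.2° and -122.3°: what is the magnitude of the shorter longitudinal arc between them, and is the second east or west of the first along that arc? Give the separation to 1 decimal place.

Raw difference: -122.3 − 121.2 = -243.5°.
Normalise into (−180°, 180°]: -243.5° + 360° = 116.5°.
Positive ⇒ the second point lies to the east; separation 116.5°.

116.5° east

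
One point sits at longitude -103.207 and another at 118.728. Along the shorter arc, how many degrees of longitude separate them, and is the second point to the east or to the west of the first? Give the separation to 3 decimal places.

Raw difference: 118.728 − -103.207 = 221.935°.
Normalise into (−180°, 180°]: 221.935° − 360° = -138.065°.
Negative ⇒ the second point lies to the west; separation 138.065°.

138.065° west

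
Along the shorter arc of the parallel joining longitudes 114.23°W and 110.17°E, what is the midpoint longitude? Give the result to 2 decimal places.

177.97°E

Signed shortest Δλ from -114.23° to +110.17° is -135.60°.
Midpoint longitude = -114.23° + (-135.60°)/2 = -114.23° − 67.80° = -182.03°.
Normalise into (−180°, 180°]: +177.97°.
(The naïve average (-114.23 + +110.17)/2 = -2.03° is on the wrong side of the globe.)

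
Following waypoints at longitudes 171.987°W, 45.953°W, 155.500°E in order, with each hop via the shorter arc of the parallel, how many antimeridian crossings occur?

1

Leg 1: -171.987° → -45.953°, shortest Δλ = 126.034° (east) — does not cross 180°.
Leg 2: -45.953° → +155.500°, shortest Δλ = -158.547° (west) — crosses 180°.
Total crossings: 1.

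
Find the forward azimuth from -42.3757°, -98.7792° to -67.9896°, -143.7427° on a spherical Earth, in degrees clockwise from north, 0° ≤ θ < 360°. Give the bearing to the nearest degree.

Δλ = -143.7427 − -98.7792 = -44.9635°.
θ = atan2( sin Δλ · cos φ₂ , cos φ₁ · sin φ₂ − sin φ₁ · cos φ₂ · cos Δλ )
  = atan2(-0.26484, -0.50617) = -152.381° → normalised to [0°, 360°): 207.619°.

208°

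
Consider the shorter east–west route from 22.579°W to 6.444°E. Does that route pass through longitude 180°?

No

Signed shortest Δλ = ((6.444 − -22.579 + 180) mod 360) − 180 = 29.023°.
Going east by 29.023° from -22.579° reaches +6.444° without touching 180°.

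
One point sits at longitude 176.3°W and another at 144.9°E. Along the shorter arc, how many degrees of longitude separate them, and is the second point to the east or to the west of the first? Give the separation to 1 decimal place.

Raw difference: 144.9 − -176.3 = 321.2°.
Normalise into (−180°, 180°]: 321.2° − 360° = -38.8°.
Negative ⇒ the second point lies to the west; separation 38.8°.

38.8° west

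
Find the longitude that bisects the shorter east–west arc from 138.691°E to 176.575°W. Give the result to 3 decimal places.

161.058°E

Signed shortest Δλ from +138.691° to -176.575° is +44.734°.
Midpoint longitude = +138.691° + (+44.734°)/2 = +138.691° + 22.367° = +161.058°.
(The naïve average (+138.691 + -176.575)/2 = -18.942° is on the wrong side of the globe.)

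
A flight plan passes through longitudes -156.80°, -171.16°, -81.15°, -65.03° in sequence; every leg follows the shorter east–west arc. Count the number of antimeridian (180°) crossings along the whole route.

Leg 1: -156.80° → -171.16°, shortest Δλ = -14.36° (west) — does not cross 180°.
Leg 2: -171.16° → -81.15°, shortest Δλ = 90.01° (east) — does not cross 180°.
Leg 3: -81.15° → -65.03°, shortest Δλ = 16.12° (east) — does not cross 180°.
Total crossings: 0.

0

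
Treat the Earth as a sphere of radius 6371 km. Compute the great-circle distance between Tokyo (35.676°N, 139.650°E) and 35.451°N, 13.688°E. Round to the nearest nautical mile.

Δλ = 13.688 − 139.650 = -125.962°.
Δφ = 35.451 − 35.676 = -0.225°.
a = sin²(Δφ/2) + cos φ₁ · cos φ₂ · sin²(Δλ/2) = 0.525170.
c = 2·atan2(√a, √(1−a)) = 1.62116 rad → d = 6371·c ≈ 10328.40 km ≈ 5576.89 nmi.

5577 nmi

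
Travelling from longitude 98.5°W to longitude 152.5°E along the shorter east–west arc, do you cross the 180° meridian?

Yes

Naïve |152.5 − -98.5| = 251.0° > 180°, so the shorter arc goes the other way round — across 180°.
Signed shortest Δλ = ((152.5 − -98.5 + 180) mod 360) − 180 = -109.0°.
Going west by 109.0° from -98.5° passes through 180° before reaching +152.5°.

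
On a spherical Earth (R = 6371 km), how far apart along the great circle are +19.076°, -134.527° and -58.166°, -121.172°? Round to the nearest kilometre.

8677 km

Δλ = -121.172 − -134.527 = 13.355°.
Δφ = -58.166 − 19.076 = -77.242°.
a = sin²(Δφ/2) + cos φ₁ · cos φ₂ · sin²(Δλ/2) = 0.396323.
c = 2·atan2(√a, √(1−a)) = 1.36193 rad → d = 6371·c ≈ 8676.84 km.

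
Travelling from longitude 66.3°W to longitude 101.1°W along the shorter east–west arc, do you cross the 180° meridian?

No

Signed shortest Δλ = ((-101.1 − -66.3 + 180) mod 360) − 180 = -34.8°.
Going west by 34.8° from -66.3° reaches -101.1° without touching 180°.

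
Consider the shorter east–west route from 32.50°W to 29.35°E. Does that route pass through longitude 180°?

No

Signed shortest Δλ = ((29.35 − -32.50 + 180) mod 360) − 180 = 61.85°.
Going east by 61.85° from -32.50° reaches +29.35° without touching 180°.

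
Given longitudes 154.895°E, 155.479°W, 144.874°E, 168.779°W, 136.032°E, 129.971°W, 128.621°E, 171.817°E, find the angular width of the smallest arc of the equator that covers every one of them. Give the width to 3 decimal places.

101.408°

Sort the longitudes: -168.779°, -155.479°, -129.971°, +128.621°, +136.032°, +144.874°, +154.895°, +171.817°.
Eastward gaps between consecutive values (wrapping around): 13.300°, 25.508°, 258.592°, 7.411°, 8.842°, 10.021°, 16.922°, 19.404°.
Largest gap = 258.592° ⇒ minimal covering band is its complement: 360° − 258.592° = 101.408°.
Band runs from +128.621° eastward to -129.971°, crossing the antimeridian.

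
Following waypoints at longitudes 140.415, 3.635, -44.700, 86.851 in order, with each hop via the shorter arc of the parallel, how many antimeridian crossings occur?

Leg 1: +140.415° → +3.635°, shortest Δλ = -136.78° (west) — does not cross 180°.
Leg 2: +3.635° → -44.700°, shortest Δλ = -48.335° (west) — does not cross 180°.
Leg 3: -44.700° → +86.851°, shortest Δλ = 131.551° (east) — does not cross 180°.
Total crossings: 0.

0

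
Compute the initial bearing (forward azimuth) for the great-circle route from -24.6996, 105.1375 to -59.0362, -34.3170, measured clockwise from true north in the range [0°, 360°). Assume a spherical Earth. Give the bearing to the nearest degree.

200°

Δλ = -34.3170 − 105.1375 = -139.4545°.
θ = atan2( sin Δλ · cos φ₂ , cos φ₁ · sin φ₂ − sin φ₁ · cos φ₂ · cos Δλ )
  = atan2(-0.33445, -0.94241) = -160.461° → normalised to [0°, 360°): 199.539°.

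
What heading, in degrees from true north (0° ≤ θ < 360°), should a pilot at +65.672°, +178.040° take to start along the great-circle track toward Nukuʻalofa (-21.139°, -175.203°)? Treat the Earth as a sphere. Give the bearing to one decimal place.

Δλ = -175.203 − 178.040 = -353.243°; wrapped into (−180°, 180°]: 6.757°.
θ = atan2( sin Δλ · cos φ₂ , cos φ₁ · sin φ₂ − sin φ₁ · cos φ₂ · cos Δλ )
  = atan2(0.10974, -0.99255) = 173.691° → normalised to [0°, 360°): 173.691°.

173.7°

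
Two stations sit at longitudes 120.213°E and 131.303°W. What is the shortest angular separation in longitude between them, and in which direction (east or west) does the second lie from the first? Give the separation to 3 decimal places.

108.484° east

Raw difference: -131.303 − 120.213 = -251.516°.
Normalise into (−180°, 180°]: -251.516° + 360° = 108.484°.
Positive ⇒ the second point lies to the east; separation 108.484°.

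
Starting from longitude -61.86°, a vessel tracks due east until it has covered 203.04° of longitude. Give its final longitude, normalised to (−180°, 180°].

+141.18°

Start at -61.86°; shift +203.04° → +141.18°.
+141.18° already lies in (−180°, 180°].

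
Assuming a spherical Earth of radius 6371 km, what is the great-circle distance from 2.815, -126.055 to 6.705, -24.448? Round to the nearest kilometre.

Δλ = -24.448 − -126.055 = 101.607°.
Δφ = 6.705 − 2.815 = 3.890°.
a = sin²(Δφ/2) + cos φ₁ · cos φ₂ · sin²(Δλ/2) = 0.596923.
c = 2·atan2(√a, √(1−a)) = 1.76588 rad → d = 6371·c ≈ 11250.41 km.

11250 km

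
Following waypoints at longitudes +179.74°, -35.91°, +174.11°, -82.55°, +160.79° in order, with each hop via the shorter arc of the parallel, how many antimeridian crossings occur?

4

Leg 1: +179.74° → -35.91°, shortest Δλ = 144.35° (east) — crosses 180°.
Leg 2: -35.91° → +174.11°, shortest Δλ = -149.98° (west) — crosses 180°.
Leg 3: +174.11° → -82.55°, shortest Δλ = 103.34° (east) — crosses 180°.
Leg 4: -82.55° → +160.79°, shortest Δλ = -116.66° (west) — crosses 180°.
Total crossings: 4.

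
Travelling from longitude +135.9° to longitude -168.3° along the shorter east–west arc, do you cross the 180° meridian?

Yes

Naïve |-168.3 − 135.9| = 304.2° > 180°, so the shorter arc goes the other way round — across 180°.
Signed shortest Δλ = ((-168.3 − 135.9 + 180) mod 360) − 180 = 55.8°.
Going east by 55.8° from +135.9° passes through 180° before reaching -168.3°.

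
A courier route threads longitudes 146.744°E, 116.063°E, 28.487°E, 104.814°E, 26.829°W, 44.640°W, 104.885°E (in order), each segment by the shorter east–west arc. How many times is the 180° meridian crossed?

0

Leg 1: +146.744° → +116.063°, shortest Δλ = -30.681° (west) — does not cross 180°.
Leg 2: +116.063° → +28.487°, shortest Δλ = -87.576° (west) — does not cross 180°.
Leg 3: +28.487° → +104.814°, shortest Δλ = 76.327° (east) — does not cross 180°.
Leg 4: +104.814° → -26.829°, shortest Δλ = -131.643° (west) — does not cross 180°.
Leg 5: -26.829° → -44.640°, shortest Δλ = -17.811° (west) — does not cross 180°.
Leg 6: -44.640° → +104.885°, shortest Δλ = 149.525° (east) — does not cross 180°.
Total crossings: 0.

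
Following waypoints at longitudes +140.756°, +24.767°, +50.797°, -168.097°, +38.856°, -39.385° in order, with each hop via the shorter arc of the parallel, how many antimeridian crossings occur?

2

Leg 1: +140.756° → +24.767°, shortest Δλ = -115.989° (west) — does not cross 180°.
Leg 2: +24.767° → +50.797°, shortest Δλ = 26.03° (east) — does not cross 180°.
Leg 3: +50.797° → -168.097°, shortest Δλ = 141.106° (east) — crosses 180°.
Leg 4: -168.097° → +38.856°, shortest Δλ = -153.047° (west) — crosses 180°.
Leg 5: +38.856° → -39.385°, shortest Δλ = -78.241° (west) — does not cross 180°.
Total crossings: 2.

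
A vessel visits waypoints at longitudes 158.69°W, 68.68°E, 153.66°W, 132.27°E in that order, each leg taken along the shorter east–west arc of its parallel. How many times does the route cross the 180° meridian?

3

Leg 1: -158.69° → +68.68°, shortest Δλ = -132.63° (west) — crosses 180°.
Leg 2: +68.68° → -153.66°, shortest Δλ = 137.66° (east) — crosses 180°.
Leg 3: -153.66° → +132.27°, shortest Δλ = -74.07° (west) — crosses 180°.
Total crossings: 3.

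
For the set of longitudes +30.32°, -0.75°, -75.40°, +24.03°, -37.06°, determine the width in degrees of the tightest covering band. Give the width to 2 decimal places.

105.72°

Sort the longitudes: -75.40°, -37.06°, -0.75°, +24.03°, +30.32°.
Eastward gaps between consecutive values (wrapping around): 38.34°, 36.31°, 24.78°, 6.29°, 254.28°.
Largest gap = 254.28° ⇒ minimal covering band is its complement: 360° − 254.28° = 105.72°.
Band runs from -75.40° eastward to +30.32°.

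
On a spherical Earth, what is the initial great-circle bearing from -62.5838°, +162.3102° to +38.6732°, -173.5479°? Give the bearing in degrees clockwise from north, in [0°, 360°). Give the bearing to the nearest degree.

Δλ = -173.5479 − 162.3102 = -335.8581°; wrapped into (−180°, 180°]: 24.1419°.
θ = atan2( sin Δλ · cos φ₂ , cos φ₁ · sin φ₂ − sin φ₁ · cos φ₂ · cos Δλ )
  = atan2(0.31931, 0.92015) = 19.138° → normalised to [0°, 360°): 19.138°.

19°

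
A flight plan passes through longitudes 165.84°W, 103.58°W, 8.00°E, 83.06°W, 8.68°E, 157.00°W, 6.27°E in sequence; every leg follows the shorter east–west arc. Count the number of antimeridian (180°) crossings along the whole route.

0

Leg 1: -165.84° → -103.58°, shortest Δλ = 62.26° (east) — does not cross 180°.
Leg 2: -103.58° → +8.00°, shortest Δλ = 111.58° (east) — does not cross 180°.
Leg 3: +8.00° → -83.06°, shortest Δλ = -91.06° (west) — does not cross 180°.
Leg 4: -83.06° → +8.68°, shortest Δλ = 91.74° (east) — does not cross 180°.
Leg 5: +8.68° → -157.00°, shortest Δλ = -165.68° (west) — does not cross 180°.
Leg 6: -157.00° → +6.27°, shortest Δλ = 163.27° (east) — does not cross 180°.
Total crossings: 0.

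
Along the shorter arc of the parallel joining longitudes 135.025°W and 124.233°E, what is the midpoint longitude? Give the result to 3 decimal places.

Signed shortest Δλ from -135.025° to +124.233° is -100.742°.
Midpoint longitude = -135.025° + (-100.742°)/2 = -135.025° − 50.371° = -185.396°.
Normalise into (−180°, 180°]: +174.604°.
(The naïve average (-135.025 + +124.233)/2 = -5.396° is on the wrong side of the globe.)

174.604°E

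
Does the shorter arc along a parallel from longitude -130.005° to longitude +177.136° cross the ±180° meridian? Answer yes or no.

Yes

Naïve |177.136 − -130.005| = 307.141° > 180°, so the shorter arc goes the other way round — across 180°.
Signed shortest Δλ = ((177.136 − -130.005 + 180) mod 360) − 180 = -52.859°.
Going west by 52.859° from -130.005° passes through 180° before reaching +177.136°.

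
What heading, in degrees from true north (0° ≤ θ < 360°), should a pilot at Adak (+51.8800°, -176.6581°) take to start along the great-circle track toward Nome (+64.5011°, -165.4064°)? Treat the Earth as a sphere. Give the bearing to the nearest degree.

Δλ = -165.4064 − -176.6581 = 11.2517°.
θ = atan2( sin Δλ · cos φ₂ , cos φ₁ · sin φ₂ − sin φ₁ · cos φ₂ · cos Δλ )
  = atan2(0.08400, 0.22501) = 20.471° → normalised to [0°, 360°): 20.471°.

20°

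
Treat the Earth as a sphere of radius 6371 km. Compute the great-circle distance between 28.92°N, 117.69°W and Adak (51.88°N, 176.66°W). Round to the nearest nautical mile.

2929 nmi

Δλ = -176.66 − -117.69 = -58.97°.
Δφ = 51.88 − 28.92 = 22.96°.
a = sin²(Δφ/2) + cos φ₁ · cos φ₂ · sin²(Δλ/2) = 0.170510.
c = 2·atan2(√a, √(1−a)) = 0.85133 rad → d = 6371·c ≈ 5423.85 km ≈ 2928.64 nmi.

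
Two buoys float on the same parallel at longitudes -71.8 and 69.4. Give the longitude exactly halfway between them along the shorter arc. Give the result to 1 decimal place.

Signed shortest Δλ from -71.8° to +69.4° is +141.2°.
Midpoint longitude = -71.8° + (+141.2°)/2 = -71.8° + 70.6° = -1.2°.

-1.2°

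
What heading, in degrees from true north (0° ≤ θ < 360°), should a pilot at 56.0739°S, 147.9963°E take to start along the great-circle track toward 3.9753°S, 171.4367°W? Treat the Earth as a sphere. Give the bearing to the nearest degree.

Δλ = -171.4367 − 147.9963 = -319.4330°; wrapped into (−180°, 180°]: 40.5670°.
θ = atan2( sin Δλ · cos φ₂ , cos φ₁ · sin φ₂ − sin φ₁ · cos φ₂ · cos Δλ )
  = atan2(0.64877, 0.59011) = 47.711° → normalised to [0°, 360°): 47.711°.

48°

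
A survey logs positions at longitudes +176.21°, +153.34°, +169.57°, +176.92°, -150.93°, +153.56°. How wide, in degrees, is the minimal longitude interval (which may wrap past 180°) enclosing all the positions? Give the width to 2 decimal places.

55.73°

Sort the longitudes: -150.93°, +153.34°, +153.56°, +169.57°, +176.21°, +176.92°.
Eastward gaps between consecutive values (wrapping around): 304.27°, 0.22°, 16.01°, 6.64°, 0.71°, 32.15°.
Largest gap = 304.27° ⇒ minimal covering band is its complement: 360° − 304.27° = 55.73°.
Band runs from +153.34° eastward to -150.93°, crossing the antimeridian.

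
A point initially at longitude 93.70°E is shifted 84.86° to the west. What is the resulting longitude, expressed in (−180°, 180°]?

8.84°E

Start at +93.70°; shift −84.86° → +8.84°.
+8.84° already lies in (−180°, 180°].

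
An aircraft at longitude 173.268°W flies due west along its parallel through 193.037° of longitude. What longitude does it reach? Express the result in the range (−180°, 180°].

6.305°W

Start at -173.268°; shift −193.037° → -366.305°.
-366.305° lies outside (−180°, 180°]; add 360° → -6.305°.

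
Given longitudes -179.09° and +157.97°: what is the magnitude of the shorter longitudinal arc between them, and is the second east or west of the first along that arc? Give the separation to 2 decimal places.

Raw difference: 157.97 − -179.09 = 337.06°.
Normalise into (−180°, 180°]: 337.06° − 360° = -22.94°.
Negative ⇒ the second point lies to the west; separation 22.94°.

22.94° west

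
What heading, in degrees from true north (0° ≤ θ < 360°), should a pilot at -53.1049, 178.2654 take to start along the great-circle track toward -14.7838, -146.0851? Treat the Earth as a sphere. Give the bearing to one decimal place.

49.9°

Δλ = -146.0851 − 178.2654 = -324.3505°; wrapped into (−180°, 180°]: 35.6495°.
θ = atan2( sin Δλ · cos φ₂ , cos φ₁ · sin φ₂ − sin φ₁ · cos φ₂ · cos Δλ )
  = atan2(0.56353, 0.47516) = 49.863° → normalised to [0°, 360°): 49.863°.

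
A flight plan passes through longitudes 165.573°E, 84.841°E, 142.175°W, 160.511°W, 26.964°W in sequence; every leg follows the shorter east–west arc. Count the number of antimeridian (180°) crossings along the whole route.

1

Leg 1: +165.573° → +84.841°, shortest Δλ = -80.732° (west) — does not cross 180°.
Leg 2: +84.841° → -142.175°, shortest Δλ = 132.984° (east) — crosses 180°.
Leg 3: -142.175° → -160.511°, shortest Δλ = -18.336° (west) — does not cross 180°.
Leg 4: -160.511° → -26.964°, shortest Δλ = 133.547° (east) — does not cross 180°.
Total crossings: 1.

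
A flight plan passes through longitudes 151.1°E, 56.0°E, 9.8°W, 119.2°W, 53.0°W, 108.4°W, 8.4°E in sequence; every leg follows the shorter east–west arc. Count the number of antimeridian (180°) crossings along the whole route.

Leg 1: +151.1° → +56.0°, shortest Δλ = -95.1° (west) — does not cross 180°.
Leg 2: +56.0° → -9.8°, shortest Δλ = -65.8° (west) — does not cross 180°.
Leg 3: -9.8° → -119.2°, shortest Δλ = -109.4° (west) — does not cross 180°.
Leg 4: -119.2° → -53.0°, shortest Δλ = 66.2° (east) — does not cross 180°.
Leg 5: -53.0° → -108.4°, shortest Δλ = -55.4° (west) — does not cross 180°.
Leg 6: -108.4° → +8.4°, shortest Δλ = 116.8° (east) — does not cross 180°.
Total crossings: 0.

0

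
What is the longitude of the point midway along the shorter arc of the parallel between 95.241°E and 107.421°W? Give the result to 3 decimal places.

173.910°E

Signed shortest Δλ from +95.241° to -107.421° is +157.338°.
Midpoint longitude = +95.241° + (+157.338°)/2 = +95.241° + 78.669° = +173.910°.
(The naïve average (+95.241 + -107.421)/2 = -6.09° is on the wrong side of the globe.)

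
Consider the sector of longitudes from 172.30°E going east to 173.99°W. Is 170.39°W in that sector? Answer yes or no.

No

Band width going east from +172.30° to -173.99°: ((-173.99 − 172.30) mod 360) = 13.71°.
Offset of -170.39° east of the west edge: ((-170.39 − 172.30) mod 360) = 17.31°.
17.31° > 13.71° ⇒ outside.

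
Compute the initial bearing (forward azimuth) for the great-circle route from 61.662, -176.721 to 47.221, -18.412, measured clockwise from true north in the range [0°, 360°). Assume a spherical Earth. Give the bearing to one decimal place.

Δλ = -18.412 − -176.721 = 158.309°.
θ = atan2( sin Δλ · cos φ₂ , cos φ₁ · sin φ₂ − sin φ₁ · cos φ₂ · cos Δλ )
  = atan2(0.25102, 0.90385) = 15.521° → normalised to [0°, 360°): 15.521°.

15.5°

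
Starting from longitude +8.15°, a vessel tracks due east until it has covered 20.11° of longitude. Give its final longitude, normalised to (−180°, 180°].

Start at +8.15°; shift +20.11° → +28.26°.
+28.26° already lies in (−180°, 180°].

+28.26°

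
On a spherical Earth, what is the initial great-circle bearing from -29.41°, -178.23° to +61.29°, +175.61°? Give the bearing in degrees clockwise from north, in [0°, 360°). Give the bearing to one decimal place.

Δλ = 175.61 − -178.23 = 353.84°; wrapped into (−180°, 180°]: -6.16°.
θ = atan2( sin Δλ · cos φ₂ , cos φ₁ · sin φ₂ − sin φ₁ · cos φ₂ · cos Δλ )
  = atan2(-0.05155, 0.99856) = -2.955° → normalised to [0°, 360°): 357.045°.

357.0°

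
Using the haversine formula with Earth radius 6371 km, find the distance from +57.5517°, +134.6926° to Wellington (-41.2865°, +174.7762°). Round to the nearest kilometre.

11606 km

Δλ = 174.7762 − 134.6926 = 40.0836°.
Δφ = -41.2865 − 57.5517 = -98.8382°.
a = sin²(Δφ/2) + cos φ₁ · cos φ₂ · sin²(Δλ/2) = 0.624173.
c = 2·atan2(√a, √(1−a)) = 1.82177 rad → d = 6371·c ≈ 11606.49 km.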